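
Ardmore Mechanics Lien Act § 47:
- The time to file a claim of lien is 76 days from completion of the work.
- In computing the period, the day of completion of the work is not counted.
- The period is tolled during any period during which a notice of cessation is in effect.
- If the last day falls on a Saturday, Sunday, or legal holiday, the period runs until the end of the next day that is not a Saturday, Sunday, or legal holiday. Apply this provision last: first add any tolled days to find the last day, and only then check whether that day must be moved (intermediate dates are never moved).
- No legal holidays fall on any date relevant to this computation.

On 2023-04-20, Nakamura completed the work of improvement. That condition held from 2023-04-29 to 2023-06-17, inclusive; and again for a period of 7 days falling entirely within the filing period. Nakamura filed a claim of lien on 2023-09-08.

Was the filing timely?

76 days after 2023-04-20 is July 5, 2023.
From April 29, 2023 through June 17, 2023 inclusive is 50 days; tolling adds 50 days: July 5, 2023 + 50 days = August 24, 2023.
Tolling adds 7 days: August 24, 2023 + 7 days = August 31, 2023.
August 31, 2023 is a Thursday and not a legal holiday, so no extension applies.
The deadline is August 31, 2023; the filing on September 8, 2023 is after that date.

No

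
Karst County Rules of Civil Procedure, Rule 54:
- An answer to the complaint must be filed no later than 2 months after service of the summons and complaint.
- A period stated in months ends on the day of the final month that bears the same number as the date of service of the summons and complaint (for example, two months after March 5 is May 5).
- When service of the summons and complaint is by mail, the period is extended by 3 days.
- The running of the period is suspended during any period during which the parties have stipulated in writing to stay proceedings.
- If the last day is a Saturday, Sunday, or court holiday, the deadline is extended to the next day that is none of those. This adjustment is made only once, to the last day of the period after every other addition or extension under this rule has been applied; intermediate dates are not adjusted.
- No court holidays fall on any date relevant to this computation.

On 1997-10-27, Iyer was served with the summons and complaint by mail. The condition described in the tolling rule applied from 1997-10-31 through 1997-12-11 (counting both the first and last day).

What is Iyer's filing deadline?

2 months after 1997-10-27 is December 27, 1997.
Service was by mail, adding 3 days: December 27, 1997 + 3 days = December 30, 1997.
From October 31, 1997 through December 11, 1997 inclusive is 42 days; tolling adds 42 days: December 30, 1997 + 42 days = February 10, 1998.
February 10, 1998 is a Tuesday and not a court holiday, so no extension applies.

February 10, 1998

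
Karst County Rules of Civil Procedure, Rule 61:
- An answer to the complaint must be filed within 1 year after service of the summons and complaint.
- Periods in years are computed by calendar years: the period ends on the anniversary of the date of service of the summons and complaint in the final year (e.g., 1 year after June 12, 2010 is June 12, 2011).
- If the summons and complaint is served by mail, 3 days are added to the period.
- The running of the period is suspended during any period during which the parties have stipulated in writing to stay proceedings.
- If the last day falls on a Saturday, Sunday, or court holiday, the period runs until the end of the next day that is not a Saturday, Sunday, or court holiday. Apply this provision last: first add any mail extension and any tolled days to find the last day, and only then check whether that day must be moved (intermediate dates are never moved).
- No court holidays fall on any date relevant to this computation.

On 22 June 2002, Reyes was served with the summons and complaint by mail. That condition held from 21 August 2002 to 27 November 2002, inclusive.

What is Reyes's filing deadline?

October 2, 2003

1 year after 22 June 2002 is June 22, 2003.
Service was by mail, adding 3 days: June 22, 2003 + 3 days = June 25, 2003.
From August 21, 2002 through November 27, 2002 inclusive is 99 days; tolling adds 99 days: June 25, 2003 + 99 days = October 2, 2003.
October 2, 2003 is a Thursday and not a court holiday, so no extension applies.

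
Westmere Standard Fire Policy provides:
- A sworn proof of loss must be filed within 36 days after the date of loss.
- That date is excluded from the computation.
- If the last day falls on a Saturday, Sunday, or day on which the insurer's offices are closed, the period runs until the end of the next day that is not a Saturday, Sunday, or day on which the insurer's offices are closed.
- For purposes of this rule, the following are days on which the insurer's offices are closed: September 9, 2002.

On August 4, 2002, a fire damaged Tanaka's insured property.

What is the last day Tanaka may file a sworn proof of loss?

36 days after August 4, 2002 is September 9, 2002.
September 9, 2002 is a listed holiday. The next qualifying day is September 10, 2002.

September 10, 2002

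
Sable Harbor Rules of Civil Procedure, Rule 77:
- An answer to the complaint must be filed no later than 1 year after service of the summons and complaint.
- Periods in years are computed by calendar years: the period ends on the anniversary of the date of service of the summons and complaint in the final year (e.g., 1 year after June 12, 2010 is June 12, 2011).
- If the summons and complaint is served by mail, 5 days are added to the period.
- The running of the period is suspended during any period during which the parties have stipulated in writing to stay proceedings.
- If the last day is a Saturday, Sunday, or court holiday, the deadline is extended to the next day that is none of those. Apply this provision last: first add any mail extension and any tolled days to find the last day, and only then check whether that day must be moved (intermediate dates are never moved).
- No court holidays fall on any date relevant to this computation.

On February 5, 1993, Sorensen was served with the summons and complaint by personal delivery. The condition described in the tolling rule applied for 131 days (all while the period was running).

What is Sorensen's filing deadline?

June 16, 1994

1 year after February 5, 1993 is February 5, 1994.
Service was not by mail, so no mail extension applies.
Tolling adds 131 days: February 5, 1994 + 131 days = June 16, 1994.
June 16, 1994 is a Thursday and not a court holiday, so no extension applies.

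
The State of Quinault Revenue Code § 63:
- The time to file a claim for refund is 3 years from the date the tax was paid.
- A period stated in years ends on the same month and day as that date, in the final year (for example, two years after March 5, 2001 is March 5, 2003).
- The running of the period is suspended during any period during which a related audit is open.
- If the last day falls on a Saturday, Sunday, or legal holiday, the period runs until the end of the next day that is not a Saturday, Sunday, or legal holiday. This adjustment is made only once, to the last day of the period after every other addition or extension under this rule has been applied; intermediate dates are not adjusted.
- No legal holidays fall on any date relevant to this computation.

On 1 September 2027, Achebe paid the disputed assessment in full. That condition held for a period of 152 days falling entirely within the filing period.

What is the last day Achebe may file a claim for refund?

3 years after 1 September 2027 is September 1, 2030.
Tolling adds 152 days: September 1, 2030 + 152 days = January 31, 2031.
January 31, 2031 is a Friday and not a legal holiday, so no extension applies.

January 31, 2031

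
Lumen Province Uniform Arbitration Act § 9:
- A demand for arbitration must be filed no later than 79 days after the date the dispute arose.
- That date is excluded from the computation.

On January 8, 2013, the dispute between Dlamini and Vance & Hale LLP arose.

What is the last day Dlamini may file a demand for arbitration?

79 days after January 8, 2013 is March 28, 2013.

March 28, 2013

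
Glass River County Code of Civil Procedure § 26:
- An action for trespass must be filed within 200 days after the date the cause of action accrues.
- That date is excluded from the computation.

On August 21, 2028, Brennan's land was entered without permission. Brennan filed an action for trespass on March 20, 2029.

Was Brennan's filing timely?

200 days after August 21, 2028 is March 9, 2029.
The deadline is March 9, 2029; the filing on March 20, 2029 is after that date.

No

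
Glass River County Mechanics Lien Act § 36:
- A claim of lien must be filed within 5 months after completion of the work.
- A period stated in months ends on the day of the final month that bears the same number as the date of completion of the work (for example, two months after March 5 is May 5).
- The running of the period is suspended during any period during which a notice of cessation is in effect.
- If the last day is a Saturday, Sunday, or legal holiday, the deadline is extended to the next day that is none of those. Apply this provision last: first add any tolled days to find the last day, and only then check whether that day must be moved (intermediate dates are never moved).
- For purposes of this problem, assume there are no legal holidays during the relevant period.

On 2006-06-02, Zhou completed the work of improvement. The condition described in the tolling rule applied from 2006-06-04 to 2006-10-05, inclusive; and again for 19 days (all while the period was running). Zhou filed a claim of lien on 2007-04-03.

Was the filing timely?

No

5 months after 2006-06-02 is November 2, 2006.
From June 4, 2006 through October 5, 2006 inclusive is 124 days; tolling adds 124 days: November 2, 2006 + 124 days = March 6, 2007.
Tolling adds 19 days: March 6, 2007 + 19 days = March 25, 2007.
March 25, 2007 is Sunday. The next qualifying day is March 26, 2007.
The deadline is March 26, 2007; the filing on April 3, 2007 is after that date.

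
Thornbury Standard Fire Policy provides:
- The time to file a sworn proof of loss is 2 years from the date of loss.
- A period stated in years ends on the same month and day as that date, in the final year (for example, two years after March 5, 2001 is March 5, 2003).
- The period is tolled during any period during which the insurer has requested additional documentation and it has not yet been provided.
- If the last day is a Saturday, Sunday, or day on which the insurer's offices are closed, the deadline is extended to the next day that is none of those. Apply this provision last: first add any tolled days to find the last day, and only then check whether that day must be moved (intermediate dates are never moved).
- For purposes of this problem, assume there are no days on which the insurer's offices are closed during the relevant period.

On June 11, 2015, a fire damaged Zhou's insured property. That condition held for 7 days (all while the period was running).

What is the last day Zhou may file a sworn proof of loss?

2 years after June 11, 2015 is June 11, 2017.
Tolling adds 7 days: June 11, 2017 + 7 days = June 18, 2017.
June 18, 2017 is Sunday. The next qualifying day is June 19, 2017.

June 19, 2017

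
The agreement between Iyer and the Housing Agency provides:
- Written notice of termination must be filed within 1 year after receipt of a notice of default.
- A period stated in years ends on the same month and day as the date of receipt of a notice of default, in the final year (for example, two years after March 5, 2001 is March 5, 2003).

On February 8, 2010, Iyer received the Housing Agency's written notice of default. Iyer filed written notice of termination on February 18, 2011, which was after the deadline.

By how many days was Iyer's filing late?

1 year after February 8, 2010 is February 8, 2011.
The deadline is February 8, 2011; from February 8, 2011 to February 18, 2011 is 10 days.

10 days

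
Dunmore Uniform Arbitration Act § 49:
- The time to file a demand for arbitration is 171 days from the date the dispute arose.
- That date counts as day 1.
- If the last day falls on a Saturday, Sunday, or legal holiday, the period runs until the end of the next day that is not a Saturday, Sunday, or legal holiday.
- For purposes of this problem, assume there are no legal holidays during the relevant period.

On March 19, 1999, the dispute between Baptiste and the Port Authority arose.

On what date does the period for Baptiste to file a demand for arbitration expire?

Counting March 19, 1999 as day 1, day 171 is September 5, 1999.
September 5, 1999 is Sunday. The next qualifying day is September 6, 1999.

September 6, 1999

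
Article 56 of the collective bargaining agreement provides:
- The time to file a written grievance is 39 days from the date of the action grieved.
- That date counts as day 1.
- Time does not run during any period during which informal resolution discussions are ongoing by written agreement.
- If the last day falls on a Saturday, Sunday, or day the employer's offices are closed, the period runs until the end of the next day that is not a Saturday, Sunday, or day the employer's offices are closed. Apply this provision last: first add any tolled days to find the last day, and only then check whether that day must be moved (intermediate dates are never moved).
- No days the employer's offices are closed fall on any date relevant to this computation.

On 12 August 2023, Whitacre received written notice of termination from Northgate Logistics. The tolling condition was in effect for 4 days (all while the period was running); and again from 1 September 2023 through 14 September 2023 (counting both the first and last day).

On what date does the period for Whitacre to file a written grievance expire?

October 9, 2023

Counting 12 August 2023 as day 1, day 39 is September 19, 2023.
Tolling adds 4 days: September 19, 2023 + 4 days = September 23, 2023.
From September 1, 2023 through September 14, 2023 inclusive is 14 days; tolling adds 14 days: September 23, 2023 + 14 days = October 7, 2023.
October 7, 2023 is Saturday; October 8, 2023 is Sunday. The next qualifying day is October 9, 2023.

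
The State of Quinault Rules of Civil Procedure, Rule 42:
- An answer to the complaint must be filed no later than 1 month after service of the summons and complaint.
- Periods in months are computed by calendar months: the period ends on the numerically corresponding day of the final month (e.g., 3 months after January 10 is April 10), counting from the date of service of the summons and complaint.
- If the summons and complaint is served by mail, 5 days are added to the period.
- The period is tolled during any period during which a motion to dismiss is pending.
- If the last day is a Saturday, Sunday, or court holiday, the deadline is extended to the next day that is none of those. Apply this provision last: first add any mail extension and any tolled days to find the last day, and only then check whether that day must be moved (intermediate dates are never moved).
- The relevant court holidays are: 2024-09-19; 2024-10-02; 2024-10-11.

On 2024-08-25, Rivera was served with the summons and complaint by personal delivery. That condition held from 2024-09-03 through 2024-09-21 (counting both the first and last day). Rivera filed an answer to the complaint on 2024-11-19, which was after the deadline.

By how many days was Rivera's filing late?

1 month after 2024-08-25 is September 25, 2024.
Service was not by mail, so no mail extension applies.
From September 3, 2024 through September 21, 2024 inclusive is 19 days; tolling adds 19 days: September 25, 2024 + 19 days = October 14, 2024.
October 14, 2024 is a Monday and not a court holiday, so no extension applies.
The deadline is October 14, 2024; from October 14, 2024 to November 19, 2024 is 36 days.

36 days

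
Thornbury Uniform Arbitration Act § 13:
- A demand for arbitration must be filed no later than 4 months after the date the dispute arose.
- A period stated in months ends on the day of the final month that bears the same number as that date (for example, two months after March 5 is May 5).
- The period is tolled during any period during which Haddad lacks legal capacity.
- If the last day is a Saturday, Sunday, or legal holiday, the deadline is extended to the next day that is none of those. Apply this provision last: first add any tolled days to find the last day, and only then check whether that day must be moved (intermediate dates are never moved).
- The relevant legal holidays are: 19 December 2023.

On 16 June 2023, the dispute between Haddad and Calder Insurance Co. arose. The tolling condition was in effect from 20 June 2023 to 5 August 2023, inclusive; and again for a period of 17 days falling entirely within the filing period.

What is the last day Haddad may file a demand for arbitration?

4 months after 16 June 2023 is October 16, 2023.
From June 20, 2023 through August 5, 2023 inclusive is 47 days; tolling adds 47 days: October 16, 2023 + 47 days = December 2, 2023.
Tolling adds 17 days: December 2, 2023 + 17 days = December 19, 2023.
December 19, 2023 is a listed holiday. The next qualifying day is December 20, 2023.

December 20, 2023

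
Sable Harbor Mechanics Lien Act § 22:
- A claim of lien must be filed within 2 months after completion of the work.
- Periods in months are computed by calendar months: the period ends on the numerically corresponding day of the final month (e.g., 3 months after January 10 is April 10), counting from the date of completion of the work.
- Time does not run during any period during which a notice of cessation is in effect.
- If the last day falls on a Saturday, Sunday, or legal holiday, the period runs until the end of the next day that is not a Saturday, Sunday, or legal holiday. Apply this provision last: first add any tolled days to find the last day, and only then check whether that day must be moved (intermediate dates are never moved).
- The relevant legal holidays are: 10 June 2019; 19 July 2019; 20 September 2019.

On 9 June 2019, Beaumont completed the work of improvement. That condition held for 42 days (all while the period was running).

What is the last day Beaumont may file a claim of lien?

2 months after 9 June 2019 is August 9, 2019.
Tolling adds 42 days: August 9, 2019 + 42 days = September 20, 2019.
September 20, 2019 is a listed holiday; September 21, 2019 is Saturday; September 22, 2019 is Sunday. The next qualifying day is September 23, 2019.

September 23, 2019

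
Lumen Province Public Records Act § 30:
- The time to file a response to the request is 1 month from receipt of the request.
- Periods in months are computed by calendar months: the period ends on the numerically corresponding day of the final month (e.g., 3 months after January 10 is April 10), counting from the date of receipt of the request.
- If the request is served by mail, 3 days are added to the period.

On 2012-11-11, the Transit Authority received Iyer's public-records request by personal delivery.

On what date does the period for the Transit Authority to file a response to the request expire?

1 month after 2012-11-11 is December 11, 2012.
Service was not by mail, so no mail extension applies.

December 11, 2012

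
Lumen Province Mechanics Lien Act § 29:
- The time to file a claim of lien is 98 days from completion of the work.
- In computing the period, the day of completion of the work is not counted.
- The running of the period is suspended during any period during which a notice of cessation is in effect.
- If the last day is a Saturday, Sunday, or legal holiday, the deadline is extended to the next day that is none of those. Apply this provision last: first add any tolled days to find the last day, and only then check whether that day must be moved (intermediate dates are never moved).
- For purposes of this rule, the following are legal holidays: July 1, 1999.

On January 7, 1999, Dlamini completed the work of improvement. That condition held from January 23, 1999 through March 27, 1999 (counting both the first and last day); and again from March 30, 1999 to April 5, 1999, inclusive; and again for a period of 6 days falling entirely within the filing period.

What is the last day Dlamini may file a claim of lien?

July 2, 1999

98 days after January 7, 1999 is April 15, 1999.
From January 23, 1999 through March 27, 1999 inclusive is 64 days; tolling adds 64 days: April 15, 1999 + 64 days = June 18, 1999.
From March 30, 1999 through April 5, 1999 inclusive is 7 days; tolling adds 7 days: June 18, 1999 + 7 days = June 25, 1999.
Tolling adds 6 days: June 25, 1999 + 6 days = July 1, 1999.
July 1, 1999 is a listed holiday. The next qualifying day is July 2, 1999.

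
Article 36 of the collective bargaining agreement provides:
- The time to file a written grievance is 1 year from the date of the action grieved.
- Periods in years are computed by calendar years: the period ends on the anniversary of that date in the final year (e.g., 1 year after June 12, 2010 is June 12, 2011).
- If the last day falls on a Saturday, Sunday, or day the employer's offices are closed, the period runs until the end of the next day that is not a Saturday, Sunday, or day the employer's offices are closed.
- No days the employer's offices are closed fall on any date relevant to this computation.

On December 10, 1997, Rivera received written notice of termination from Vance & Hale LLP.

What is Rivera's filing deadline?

1 year after December 10, 1997 is December 10, 1998.
December 10, 1998 is a Thursday and not a day the employer's offices are closed, so no extension applies.

December 10, 1998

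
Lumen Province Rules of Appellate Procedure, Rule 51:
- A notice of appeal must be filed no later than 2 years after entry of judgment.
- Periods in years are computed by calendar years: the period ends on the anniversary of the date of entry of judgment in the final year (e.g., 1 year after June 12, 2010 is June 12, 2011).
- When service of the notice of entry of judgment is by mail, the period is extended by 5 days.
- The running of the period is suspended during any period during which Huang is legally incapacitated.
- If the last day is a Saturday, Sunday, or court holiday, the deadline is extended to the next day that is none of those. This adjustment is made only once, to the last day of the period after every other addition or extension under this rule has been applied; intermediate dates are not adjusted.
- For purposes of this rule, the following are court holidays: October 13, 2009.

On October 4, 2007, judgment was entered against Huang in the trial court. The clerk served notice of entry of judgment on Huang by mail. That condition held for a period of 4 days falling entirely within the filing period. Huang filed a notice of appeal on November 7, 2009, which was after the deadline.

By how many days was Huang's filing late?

24 days

2 years after October 4, 2007 is October 4, 2009.
Service was by mail, adding 5 days: October 4, 2009 + 5 days = October 9, 2009.
Tolling adds 4 days: October 9, 2009 + 4 days = October 13, 2009.
October 13, 2009 is a listed holiday. The next qualifying day is October 14, 2009.
The deadline is October 14, 2009; from October 14, 2009 to November 7, 2009 is 24 days.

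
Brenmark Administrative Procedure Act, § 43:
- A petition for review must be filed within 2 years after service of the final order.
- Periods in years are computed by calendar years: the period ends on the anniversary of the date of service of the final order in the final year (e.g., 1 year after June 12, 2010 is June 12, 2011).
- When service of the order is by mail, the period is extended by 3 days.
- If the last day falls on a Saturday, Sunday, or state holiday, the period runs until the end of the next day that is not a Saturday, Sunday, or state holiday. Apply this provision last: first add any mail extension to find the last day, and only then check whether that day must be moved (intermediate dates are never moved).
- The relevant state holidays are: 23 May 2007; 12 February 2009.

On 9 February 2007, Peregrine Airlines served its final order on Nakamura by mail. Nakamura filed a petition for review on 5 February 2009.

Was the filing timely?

Yes

2 years after 9 February 2007 is February 9, 2009.
Service was by mail, adding 3 days: February 9, 2009 + 3 days = February 12, 2009.
February 12, 2009 is a listed holiday. The next qualifying day is February 13, 2009.
The deadline is February 13, 2009; the filing on February 5, 2009 is on or before that date.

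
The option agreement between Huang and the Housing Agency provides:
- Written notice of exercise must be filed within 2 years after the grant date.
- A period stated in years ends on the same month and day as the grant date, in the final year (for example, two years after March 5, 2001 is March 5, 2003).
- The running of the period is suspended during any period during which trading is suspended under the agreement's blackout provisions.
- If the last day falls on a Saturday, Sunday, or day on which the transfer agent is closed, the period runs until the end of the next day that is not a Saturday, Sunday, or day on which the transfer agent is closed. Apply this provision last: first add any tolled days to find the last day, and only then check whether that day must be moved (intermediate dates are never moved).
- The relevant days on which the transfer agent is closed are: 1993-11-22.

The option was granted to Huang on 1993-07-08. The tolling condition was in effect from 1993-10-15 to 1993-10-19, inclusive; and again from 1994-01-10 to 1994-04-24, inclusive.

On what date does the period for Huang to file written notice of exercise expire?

October 26, 1995

2 years after 1993-07-08 is July 8, 1995.
From October 15, 1993 through October 19, 1993 inclusive is 5 days; tolling adds 5 days: July 8, 1995 + 5 days = July 13, 1995.
From January 10, 1994 through April 24, 1994 inclusive is 105 days; tolling adds 105 days: July 13, 1995 + 105 days = October 26, 1995.
October 26, 1995 is a Thursday and not a day on which the transfer agent is closed, so no extension applies.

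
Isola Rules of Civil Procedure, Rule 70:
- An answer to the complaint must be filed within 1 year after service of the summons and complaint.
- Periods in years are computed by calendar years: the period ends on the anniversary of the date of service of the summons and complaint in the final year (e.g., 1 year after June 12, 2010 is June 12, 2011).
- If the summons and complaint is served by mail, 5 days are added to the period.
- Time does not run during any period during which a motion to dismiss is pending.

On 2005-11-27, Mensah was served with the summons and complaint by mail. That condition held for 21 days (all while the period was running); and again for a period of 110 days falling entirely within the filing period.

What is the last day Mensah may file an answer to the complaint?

1 year after 2005-11-27 is November 27, 2006.
Service was by mail, adding 5 days: November 27, 2006 + 5 days = December 2, 2006.
Tolling adds 21 days: December 2, 2006 + 21 days = December 23, 2006.
Tolling adds 110 days: December 23, 2006 + 110 days = April 12, 2007.

April 12, 2007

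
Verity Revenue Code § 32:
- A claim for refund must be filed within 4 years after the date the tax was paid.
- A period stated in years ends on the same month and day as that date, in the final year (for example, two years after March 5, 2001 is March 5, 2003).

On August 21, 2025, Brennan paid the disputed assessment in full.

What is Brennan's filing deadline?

4 years after August 21, 2025 is August 21, 2029.

August 21, 2029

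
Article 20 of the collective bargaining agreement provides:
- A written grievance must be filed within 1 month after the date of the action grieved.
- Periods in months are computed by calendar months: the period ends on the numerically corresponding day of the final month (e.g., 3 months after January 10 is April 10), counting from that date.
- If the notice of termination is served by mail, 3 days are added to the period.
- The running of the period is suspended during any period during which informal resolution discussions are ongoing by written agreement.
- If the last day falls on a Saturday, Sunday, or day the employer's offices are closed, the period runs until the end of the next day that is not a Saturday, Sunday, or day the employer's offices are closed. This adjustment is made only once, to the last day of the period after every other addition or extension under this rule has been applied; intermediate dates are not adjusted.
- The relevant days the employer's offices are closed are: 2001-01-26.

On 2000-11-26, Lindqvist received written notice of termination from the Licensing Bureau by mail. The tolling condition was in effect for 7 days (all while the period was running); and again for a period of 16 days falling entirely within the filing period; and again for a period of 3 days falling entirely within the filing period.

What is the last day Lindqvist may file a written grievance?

January 24, 2001

1 month after 2000-11-26 is December 26, 2000.
Service was by mail, adding 3 days: December 26, 2000 + 3 days = December 29, 2000.
Tolling adds 7 days: December 29, 2000 + 7 days = January 5, 2001.
Tolling adds 16 days: January 5, 2001 + 16 days = January 21, 2001.
Tolling adds 3 days: January 21, 2001 + 3 days = January 24, 2001.
January 24, 2001 is a Wednesday and not a day the employer's offices are closed, so no extension applies.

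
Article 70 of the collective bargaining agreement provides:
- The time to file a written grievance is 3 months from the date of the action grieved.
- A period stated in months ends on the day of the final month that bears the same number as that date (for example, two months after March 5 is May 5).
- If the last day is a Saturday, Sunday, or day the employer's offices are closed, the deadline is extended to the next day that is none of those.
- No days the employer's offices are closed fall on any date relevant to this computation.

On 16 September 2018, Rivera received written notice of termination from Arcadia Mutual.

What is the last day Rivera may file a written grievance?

3 months after 16 September 2018 is December 16, 2018.
December 16, 2018 is Sunday. The next qualifying day is December 17, 2018.

December 17, 2018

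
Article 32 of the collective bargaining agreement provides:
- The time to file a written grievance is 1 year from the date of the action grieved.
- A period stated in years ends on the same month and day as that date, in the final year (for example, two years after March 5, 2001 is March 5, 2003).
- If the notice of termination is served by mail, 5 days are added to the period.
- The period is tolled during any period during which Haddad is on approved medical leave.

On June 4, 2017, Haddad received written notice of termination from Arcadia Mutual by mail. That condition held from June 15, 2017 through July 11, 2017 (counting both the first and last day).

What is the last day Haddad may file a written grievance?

1 year after June 4, 2017 is June 4, 2018.
Service was by mail, adding 5 days: June 4, 2018 + 5 days = June 9, 2018.
From June 15, 2017 through July 11, 2017 inclusive is 27 days; tolling adds 27 days: June 9, 2018 + 27 days = July 6, 2018.

July 6, 2018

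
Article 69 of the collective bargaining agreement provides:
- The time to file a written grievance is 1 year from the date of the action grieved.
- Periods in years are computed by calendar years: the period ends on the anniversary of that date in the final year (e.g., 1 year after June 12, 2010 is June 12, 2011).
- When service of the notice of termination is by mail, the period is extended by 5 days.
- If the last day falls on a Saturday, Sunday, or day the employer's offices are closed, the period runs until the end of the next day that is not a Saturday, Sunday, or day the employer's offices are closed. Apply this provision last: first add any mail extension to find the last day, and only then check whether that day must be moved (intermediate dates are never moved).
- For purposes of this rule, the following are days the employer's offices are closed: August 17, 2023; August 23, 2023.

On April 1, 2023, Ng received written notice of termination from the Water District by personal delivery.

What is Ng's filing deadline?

1 year after April 1, 2023 is April 1, 2024.
Service was not by mail, so no mail extension applies.
April 1, 2024 is a Monday and not a day the employer's offices are closed, so no extension applies.

April 1, 2024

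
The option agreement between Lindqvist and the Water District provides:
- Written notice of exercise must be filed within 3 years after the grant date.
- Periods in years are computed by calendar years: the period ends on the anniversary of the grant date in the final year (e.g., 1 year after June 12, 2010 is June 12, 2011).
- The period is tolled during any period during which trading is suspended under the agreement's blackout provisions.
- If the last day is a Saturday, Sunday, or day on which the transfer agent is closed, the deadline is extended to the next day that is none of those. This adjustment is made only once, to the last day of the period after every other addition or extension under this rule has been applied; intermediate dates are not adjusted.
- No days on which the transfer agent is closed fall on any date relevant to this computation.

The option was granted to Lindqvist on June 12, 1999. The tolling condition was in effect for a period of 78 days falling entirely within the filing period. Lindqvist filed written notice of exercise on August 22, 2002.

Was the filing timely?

3 years after June 12, 1999 is June 12, 2002.
Tolling adds 78 days: June 12, 2002 + 78 days = August 29, 2002.
August 29, 2002 is a Thursday and not a day on which the transfer agent is closed, so no extension applies.
The deadline is August 29, 2002; the filing on August 22, 2002 is on or before that date.

Yes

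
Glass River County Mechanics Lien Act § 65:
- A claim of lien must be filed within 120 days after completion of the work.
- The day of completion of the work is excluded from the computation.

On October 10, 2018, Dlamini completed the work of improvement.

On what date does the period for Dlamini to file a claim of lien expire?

120 days after October 10, 2018 is February 7, 2019.

February 7, 2019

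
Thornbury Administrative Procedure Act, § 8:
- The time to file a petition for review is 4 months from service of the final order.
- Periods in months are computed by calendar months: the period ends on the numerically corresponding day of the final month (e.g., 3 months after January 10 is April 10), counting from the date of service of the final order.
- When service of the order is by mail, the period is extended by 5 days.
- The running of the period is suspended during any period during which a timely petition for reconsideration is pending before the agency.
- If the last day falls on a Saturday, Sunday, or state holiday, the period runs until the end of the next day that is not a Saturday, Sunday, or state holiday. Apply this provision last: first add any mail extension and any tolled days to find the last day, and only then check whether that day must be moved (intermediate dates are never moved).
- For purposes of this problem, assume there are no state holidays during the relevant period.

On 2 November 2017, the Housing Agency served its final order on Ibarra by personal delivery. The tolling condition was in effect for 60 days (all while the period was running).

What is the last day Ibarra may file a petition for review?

May 1, 2018

4 months after 2 November 2017 is March 2, 2018.
Service was not by mail, so no mail extension applies.
Tolling adds 60 days: March 2, 2018 + 60 days = May 1, 2018.
May 1, 2018 is a Tuesday and not a state holiday, so no extension applies.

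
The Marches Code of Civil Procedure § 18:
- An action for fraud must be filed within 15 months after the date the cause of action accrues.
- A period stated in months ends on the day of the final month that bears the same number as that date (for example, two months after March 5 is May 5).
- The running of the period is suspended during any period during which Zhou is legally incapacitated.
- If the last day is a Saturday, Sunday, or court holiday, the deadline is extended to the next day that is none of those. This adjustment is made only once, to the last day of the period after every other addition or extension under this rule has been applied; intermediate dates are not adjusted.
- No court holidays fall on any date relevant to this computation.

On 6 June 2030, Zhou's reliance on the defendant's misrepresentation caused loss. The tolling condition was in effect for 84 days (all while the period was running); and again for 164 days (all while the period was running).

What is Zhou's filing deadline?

15 months after 6 June 2030 is September 6, 2031.
Tolling adds 84 days: September 6, 2031 + 84 days = November 29, 2031.
Tolling adds 164 days: November 29, 2031 + 164 days = May 11, 2032.
May 11, 2032 is a Tuesday and not a court holiday, so no extension applies.

May 11, 2032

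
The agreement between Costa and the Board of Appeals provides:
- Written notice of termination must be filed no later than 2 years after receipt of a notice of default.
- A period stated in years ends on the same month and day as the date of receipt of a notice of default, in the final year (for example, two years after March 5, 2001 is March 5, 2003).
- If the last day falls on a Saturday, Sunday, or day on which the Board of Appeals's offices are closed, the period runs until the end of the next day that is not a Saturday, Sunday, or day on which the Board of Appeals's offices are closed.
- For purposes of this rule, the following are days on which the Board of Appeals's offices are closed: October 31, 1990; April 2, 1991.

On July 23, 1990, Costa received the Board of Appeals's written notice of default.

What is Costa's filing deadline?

July 23, 1992

2 years after July 23, 1990 is July 23, 1992.
July 23, 1992 is a Thursday and not a day on which the Board of Appeals's offices are closed, so no extension applies.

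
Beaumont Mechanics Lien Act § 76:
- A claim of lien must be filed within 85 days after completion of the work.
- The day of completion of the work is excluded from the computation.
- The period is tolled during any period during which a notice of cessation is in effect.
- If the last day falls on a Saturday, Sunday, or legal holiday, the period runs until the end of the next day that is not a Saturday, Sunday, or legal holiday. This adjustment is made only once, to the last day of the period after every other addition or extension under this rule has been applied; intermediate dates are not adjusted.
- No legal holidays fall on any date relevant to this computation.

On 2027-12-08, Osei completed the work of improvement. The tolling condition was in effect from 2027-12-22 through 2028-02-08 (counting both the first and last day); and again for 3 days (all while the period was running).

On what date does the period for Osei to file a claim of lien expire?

April 24, 2028

85 days after 2027-12-08 is March 2, 2028.
From December 22, 2027 through February 8, 2028 inclusive is 49 days; tolling adds 49 days: March 2, 2028 + 49 days = April 20, 2028.
Tolling adds 3 days: April 20, 2028 + 3 days = April 23, 2028.
April 23, 2028 is Sunday. The next qualifying day is April 24, 2028.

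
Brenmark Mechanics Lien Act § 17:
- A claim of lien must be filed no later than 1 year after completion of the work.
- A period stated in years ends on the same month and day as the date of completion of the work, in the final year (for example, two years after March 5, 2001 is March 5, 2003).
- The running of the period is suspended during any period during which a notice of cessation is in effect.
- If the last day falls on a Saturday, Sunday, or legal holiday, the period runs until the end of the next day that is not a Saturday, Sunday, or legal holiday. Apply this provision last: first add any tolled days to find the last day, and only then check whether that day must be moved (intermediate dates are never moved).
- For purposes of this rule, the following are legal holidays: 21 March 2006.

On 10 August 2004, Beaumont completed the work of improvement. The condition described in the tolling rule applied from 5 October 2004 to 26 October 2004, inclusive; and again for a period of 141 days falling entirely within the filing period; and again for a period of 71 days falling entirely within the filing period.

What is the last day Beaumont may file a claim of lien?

April 3, 2006

1 year after 10 August 2004 is August 10, 2005.
From October 5, 2004 through October 26, 2004 inclusive is 22 days; tolling adds 22 days: August 10, 2005 + 22 days = September 1, 2005.
Tolling adds 141 days: September 1, 2005 + 141 days = January 20, 2006.
Tolling adds 71 days: January 20, 2006 + 71 days = April 1, 2006.
April 1, 2006 is Saturday; April 2, 2006 is Sunday. The next qualifying day is April 3, 2006.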